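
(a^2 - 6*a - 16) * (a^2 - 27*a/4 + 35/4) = a^4 - 51*a^3/4 + 133*a^2/4 + 111*a/2 - 140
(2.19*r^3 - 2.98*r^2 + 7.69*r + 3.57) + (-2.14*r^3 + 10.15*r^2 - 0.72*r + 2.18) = 0.0499999999999998*r^3 + 7.17*r^2 + 6.97*r + 5.75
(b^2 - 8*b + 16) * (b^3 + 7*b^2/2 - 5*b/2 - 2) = b^5 - 9*b^4/2 - 29*b^3/2 + 74*b^2 - 24*b - 32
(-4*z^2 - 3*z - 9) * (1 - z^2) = 4*z^4 + 3*z^3 + 5*z^2 - 3*z - 9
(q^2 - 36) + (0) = q^2 - 36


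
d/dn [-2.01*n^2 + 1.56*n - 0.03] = 1.56 - 4.02*n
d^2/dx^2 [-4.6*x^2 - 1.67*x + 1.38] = -9.20000000000000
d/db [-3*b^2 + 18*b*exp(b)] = 18*b*exp(b) - 6*b + 18*exp(b)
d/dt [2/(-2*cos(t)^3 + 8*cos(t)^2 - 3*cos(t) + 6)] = 2*(-6*cos(t)^2 + 16*cos(t) - 3)*sin(t)/(2*cos(t)^3 - 8*cos(t)^2 + 3*cos(t) - 6)^2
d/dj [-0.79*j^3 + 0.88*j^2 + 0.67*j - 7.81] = -2.37*j^2 + 1.76*j + 0.67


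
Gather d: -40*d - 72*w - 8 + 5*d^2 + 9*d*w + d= 5*d^2 + d*(9*w - 39) - 72*w - 8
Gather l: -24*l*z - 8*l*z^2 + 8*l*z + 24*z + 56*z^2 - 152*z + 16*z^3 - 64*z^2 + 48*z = l*(-8*z^2 - 16*z) + 16*z^3 - 8*z^2 - 80*z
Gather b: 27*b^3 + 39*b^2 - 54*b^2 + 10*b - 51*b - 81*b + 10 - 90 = 27*b^3 - 15*b^2 - 122*b - 80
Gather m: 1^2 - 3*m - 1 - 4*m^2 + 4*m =-4*m^2 + m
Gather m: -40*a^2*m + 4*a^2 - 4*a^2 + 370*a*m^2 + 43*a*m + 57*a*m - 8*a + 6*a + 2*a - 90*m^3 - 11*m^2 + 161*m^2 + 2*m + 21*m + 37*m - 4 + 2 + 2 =-90*m^3 + m^2*(370*a + 150) + m*(-40*a^2 + 100*a + 60)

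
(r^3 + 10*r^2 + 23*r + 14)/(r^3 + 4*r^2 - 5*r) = (r^3 + 10*r^2 + 23*r + 14)/(r*(r^2 + 4*r - 5))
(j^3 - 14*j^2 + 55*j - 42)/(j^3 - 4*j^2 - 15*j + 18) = (j - 7)/(j + 3)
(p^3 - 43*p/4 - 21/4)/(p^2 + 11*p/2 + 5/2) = (2*p^2 - p - 21)/(2*(p + 5))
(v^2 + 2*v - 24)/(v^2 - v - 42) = (v - 4)/(v - 7)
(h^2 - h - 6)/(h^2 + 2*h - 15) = (h + 2)/(h + 5)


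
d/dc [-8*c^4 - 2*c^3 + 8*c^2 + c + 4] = -32*c^3 - 6*c^2 + 16*c + 1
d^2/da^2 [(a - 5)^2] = 2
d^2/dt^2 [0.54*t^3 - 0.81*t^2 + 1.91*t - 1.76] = 3.24*t - 1.62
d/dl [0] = 0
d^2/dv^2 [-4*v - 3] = 0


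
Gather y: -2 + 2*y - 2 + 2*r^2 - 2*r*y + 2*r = 2*r^2 + 2*r + y*(2 - 2*r) - 4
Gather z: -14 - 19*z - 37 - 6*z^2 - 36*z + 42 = -6*z^2 - 55*z - 9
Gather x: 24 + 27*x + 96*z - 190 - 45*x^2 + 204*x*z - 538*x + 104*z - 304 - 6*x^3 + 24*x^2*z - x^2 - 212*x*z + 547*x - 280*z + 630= -6*x^3 + x^2*(24*z - 46) + x*(36 - 8*z) - 80*z + 160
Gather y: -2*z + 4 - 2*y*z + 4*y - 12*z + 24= y*(4 - 2*z) - 14*z + 28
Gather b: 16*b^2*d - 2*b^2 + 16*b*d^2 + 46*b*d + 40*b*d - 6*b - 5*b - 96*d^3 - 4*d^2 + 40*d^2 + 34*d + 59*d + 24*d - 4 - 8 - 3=b^2*(16*d - 2) + b*(16*d^2 + 86*d - 11) - 96*d^3 + 36*d^2 + 117*d - 15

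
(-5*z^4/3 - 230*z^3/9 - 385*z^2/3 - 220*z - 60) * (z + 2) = -5*z^5/3 - 260*z^4/9 - 1615*z^3/9 - 1430*z^2/3 - 500*z - 120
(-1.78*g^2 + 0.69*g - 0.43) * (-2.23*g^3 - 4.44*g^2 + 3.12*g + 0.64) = 3.9694*g^5 + 6.3645*g^4 - 7.6583*g^3 + 2.9228*g^2 - 0.9*g - 0.2752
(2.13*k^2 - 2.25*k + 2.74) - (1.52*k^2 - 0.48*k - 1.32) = 0.61*k^2 - 1.77*k + 4.06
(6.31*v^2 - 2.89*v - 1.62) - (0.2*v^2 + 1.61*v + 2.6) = 6.11*v^2 - 4.5*v - 4.22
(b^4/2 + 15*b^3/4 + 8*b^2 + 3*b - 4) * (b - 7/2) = b^5/2 + 2*b^4 - 41*b^3/8 - 25*b^2 - 29*b/2 + 14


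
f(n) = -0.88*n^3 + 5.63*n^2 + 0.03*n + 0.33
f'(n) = -2.64*n^2 + 11.26*n + 0.03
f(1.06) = 5.64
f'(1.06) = 9.00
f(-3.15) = 83.60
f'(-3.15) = -61.63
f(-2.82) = 64.75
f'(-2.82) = -52.72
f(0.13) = 0.43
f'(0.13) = 1.45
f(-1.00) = 6.81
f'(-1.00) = -13.87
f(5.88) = 16.26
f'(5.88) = -25.04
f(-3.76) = 126.59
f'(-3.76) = -79.63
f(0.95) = 4.69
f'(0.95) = 8.34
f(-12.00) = 2331.33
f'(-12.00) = -515.25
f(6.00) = 13.11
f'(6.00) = -27.45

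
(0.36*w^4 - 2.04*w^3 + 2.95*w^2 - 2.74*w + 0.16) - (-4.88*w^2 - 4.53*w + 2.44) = 0.36*w^4 - 2.04*w^3 + 7.83*w^2 + 1.79*w - 2.28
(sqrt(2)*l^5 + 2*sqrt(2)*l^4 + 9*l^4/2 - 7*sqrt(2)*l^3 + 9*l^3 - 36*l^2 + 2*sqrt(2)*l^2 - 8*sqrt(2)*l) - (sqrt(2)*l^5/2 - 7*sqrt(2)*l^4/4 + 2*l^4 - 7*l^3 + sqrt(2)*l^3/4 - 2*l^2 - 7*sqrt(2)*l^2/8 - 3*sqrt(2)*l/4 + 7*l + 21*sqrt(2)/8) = sqrt(2)*l^5/2 + 5*l^4/2 + 15*sqrt(2)*l^4/4 - 29*sqrt(2)*l^3/4 + 16*l^3 - 34*l^2 + 23*sqrt(2)*l^2/8 - 29*sqrt(2)*l/4 - 7*l - 21*sqrt(2)/8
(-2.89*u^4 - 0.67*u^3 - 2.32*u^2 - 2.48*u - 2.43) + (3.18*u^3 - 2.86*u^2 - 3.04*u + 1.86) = -2.89*u^4 + 2.51*u^3 - 5.18*u^2 - 5.52*u - 0.57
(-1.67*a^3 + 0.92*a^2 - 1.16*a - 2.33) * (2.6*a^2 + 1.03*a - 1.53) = -4.342*a^5 + 0.6719*a^4 + 0.4867*a^3 - 8.6604*a^2 - 0.6251*a + 3.5649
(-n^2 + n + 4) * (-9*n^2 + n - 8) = 9*n^4 - 10*n^3 - 27*n^2 - 4*n - 32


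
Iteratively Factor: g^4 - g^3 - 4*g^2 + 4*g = (g + 2)*(g^3 - 3*g^2 + 2*g) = g*(g + 2)*(g^2 - 3*g + 2) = g*(g - 1)*(g + 2)*(g - 2)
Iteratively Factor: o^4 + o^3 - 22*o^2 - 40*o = (o + 2)*(o^3 - o^2 - 20*o) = o*(o + 2)*(o^2 - o - 20) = o*(o - 5)*(o + 2)*(o + 4)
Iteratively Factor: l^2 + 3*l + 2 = (l + 2)*(l + 1)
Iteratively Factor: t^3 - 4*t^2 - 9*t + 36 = (t - 3)*(t^2 - t - 12) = (t - 3)*(t + 3)*(t - 4)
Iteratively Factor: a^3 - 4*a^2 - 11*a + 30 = (a - 2)*(a^2 - 2*a - 15) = (a - 5)*(a - 2)*(a + 3)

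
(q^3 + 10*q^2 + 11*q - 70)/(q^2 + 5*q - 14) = q + 5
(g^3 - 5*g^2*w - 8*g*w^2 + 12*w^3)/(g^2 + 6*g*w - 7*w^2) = (g^2 - 4*g*w - 12*w^2)/(g + 7*w)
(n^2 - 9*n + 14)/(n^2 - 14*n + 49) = (n - 2)/(n - 7)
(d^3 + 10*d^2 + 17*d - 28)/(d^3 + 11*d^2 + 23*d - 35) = (d + 4)/(d + 5)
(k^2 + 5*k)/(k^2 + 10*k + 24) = k*(k + 5)/(k^2 + 10*k + 24)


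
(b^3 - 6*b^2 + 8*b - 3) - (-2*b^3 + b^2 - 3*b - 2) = 3*b^3 - 7*b^2 + 11*b - 1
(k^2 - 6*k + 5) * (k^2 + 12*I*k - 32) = k^4 - 6*k^3 + 12*I*k^3 - 27*k^2 - 72*I*k^2 + 192*k + 60*I*k - 160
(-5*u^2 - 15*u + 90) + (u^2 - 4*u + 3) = -4*u^2 - 19*u + 93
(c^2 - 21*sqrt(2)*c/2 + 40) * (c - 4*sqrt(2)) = c^3 - 29*sqrt(2)*c^2/2 + 124*c - 160*sqrt(2)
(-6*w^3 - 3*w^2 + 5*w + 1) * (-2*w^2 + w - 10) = 12*w^5 + 47*w^3 + 33*w^2 - 49*w - 10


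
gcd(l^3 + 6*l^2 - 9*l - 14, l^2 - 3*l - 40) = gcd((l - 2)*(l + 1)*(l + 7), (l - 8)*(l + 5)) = 1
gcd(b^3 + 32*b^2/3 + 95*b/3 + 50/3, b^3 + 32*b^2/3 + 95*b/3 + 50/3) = b^3 + 32*b^2/3 + 95*b/3 + 50/3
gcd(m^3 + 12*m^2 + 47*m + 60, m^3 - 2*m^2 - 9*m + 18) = m + 3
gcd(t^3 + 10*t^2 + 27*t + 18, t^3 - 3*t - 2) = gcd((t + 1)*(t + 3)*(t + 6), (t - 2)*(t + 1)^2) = t + 1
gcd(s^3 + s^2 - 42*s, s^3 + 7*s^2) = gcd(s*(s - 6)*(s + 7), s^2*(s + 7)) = s^2 + 7*s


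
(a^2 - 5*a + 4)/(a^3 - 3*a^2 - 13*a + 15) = (a - 4)/(a^2 - 2*a - 15)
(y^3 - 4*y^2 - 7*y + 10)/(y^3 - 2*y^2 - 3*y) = (-y^3 + 4*y^2 + 7*y - 10)/(y*(-y^2 + 2*y + 3))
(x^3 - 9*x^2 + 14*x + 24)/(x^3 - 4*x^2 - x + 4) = (x - 6)/(x - 1)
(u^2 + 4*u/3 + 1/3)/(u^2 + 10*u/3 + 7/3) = (3*u + 1)/(3*u + 7)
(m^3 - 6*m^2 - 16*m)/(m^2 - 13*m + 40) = m*(m + 2)/(m - 5)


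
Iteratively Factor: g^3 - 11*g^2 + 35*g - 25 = (g - 1)*(g^2 - 10*g + 25) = (g - 5)*(g - 1)*(g - 5)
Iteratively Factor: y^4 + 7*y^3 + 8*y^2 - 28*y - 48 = (y + 2)*(y^3 + 5*y^2 - 2*y - 24) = (y - 2)*(y + 2)*(y^2 + 7*y + 12) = (y - 2)*(y + 2)*(y + 3)*(y + 4)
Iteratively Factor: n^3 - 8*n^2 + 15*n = (n - 3)*(n^2 - 5*n) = (n - 5)*(n - 3)*(n)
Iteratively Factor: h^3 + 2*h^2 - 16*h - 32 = (h + 2)*(h^2 - 16) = (h + 2)*(h + 4)*(h - 4)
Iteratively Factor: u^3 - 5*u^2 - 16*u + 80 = (u - 5)*(u^2 - 16) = (u - 5)*(u + 4)*(u - 4)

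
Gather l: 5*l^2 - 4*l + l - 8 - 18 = 5*l^2 - 3*l - 26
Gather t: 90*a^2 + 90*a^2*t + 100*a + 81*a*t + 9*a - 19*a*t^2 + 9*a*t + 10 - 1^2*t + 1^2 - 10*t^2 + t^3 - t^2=90*a^2 + 109*a + t^3 + t^2*(-19*a - 11) + t*(90*a^2 + 90*a - 1) + 11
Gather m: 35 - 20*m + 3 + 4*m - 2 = 36 - 16*m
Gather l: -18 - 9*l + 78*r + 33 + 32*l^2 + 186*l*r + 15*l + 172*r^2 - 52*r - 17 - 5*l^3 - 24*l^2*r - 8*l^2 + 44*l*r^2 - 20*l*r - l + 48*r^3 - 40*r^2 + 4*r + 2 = -5*l^3 + l^2*(24 - 24*r) + l*(44*r^2 + 166*r + 5) + 48*r^3 + 132*r^2 + 30*r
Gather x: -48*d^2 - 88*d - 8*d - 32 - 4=-48*d^2 - 96*d - 36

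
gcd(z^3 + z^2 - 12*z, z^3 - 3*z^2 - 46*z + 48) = 1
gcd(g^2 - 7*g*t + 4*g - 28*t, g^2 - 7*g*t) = -g + 7*t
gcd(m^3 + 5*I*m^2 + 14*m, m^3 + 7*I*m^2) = m^2 + 7*I*m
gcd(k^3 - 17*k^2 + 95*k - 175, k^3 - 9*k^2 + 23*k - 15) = k - 5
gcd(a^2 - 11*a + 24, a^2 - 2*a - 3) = a - 3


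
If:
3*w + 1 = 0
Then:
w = -1/3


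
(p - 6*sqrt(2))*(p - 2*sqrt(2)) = p^2 - 8*sqrt(2)*p + 24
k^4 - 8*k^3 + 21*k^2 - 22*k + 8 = (k - 4)*(k - 2)*(k - 1)^2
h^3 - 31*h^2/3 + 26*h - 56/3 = (h - 7)*(h - 2)*(h - 4/3)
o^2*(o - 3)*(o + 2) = o^4 - o^3 - 6*o^2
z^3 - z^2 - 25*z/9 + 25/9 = (z - 5/3)*(z - 1)*(z + 5/3)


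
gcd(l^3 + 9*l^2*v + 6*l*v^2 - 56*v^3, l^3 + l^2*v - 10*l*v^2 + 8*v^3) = -l^2 - 2*l*v + 8*v^2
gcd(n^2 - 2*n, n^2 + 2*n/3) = n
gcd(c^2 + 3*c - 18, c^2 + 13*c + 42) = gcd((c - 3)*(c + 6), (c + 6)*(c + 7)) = c + 6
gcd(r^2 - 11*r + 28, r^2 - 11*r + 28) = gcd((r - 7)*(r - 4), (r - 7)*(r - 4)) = r^2 - 11*r + 28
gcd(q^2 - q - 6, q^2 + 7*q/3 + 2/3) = q + 2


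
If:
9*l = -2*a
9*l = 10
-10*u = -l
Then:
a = -5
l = 10/9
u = 1/9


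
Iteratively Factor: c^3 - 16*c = (c - 4)*(c^2 + 4*c) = (c - 4)*(c + 4)*(c)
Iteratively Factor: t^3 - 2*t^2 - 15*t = (t - 5)*(t^2 + 3*t) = t*(t - 5)*(t + 3)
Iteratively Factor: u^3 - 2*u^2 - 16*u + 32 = (u - 4)*(u^2 + 2*u - 8) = (u - 4)*(u - 2)*(u + 4)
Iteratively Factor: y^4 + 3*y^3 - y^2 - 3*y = (y)*(y^3 + 3*y^2 - y - 3) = y*(y + 1)*(y^2 + 2*y - 3) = y*(y + 1)*(y + 3)*(y - 1)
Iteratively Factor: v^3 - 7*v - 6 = (v + 1)*(v^2 - v - 6) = (v - 3)*(v + 1)*(v + 2)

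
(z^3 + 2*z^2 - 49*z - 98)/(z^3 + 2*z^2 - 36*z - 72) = (z^2 - 49)/(z^2 - 36)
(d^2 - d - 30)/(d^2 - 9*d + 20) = (d^2 - d - 30)/(d^2 - 9*d + 20)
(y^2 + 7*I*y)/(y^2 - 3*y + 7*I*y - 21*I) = y/(y - 3)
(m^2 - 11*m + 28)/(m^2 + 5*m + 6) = (m^2 - 11*m + 28)/(m^2 + 5*m + 6)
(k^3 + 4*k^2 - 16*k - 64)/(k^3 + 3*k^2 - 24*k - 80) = (k - 4)/(k - 5)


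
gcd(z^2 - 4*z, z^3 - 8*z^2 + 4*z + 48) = z - 4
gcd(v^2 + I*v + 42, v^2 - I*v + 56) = v + 7*I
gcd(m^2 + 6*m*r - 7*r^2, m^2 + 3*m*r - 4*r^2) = -m + r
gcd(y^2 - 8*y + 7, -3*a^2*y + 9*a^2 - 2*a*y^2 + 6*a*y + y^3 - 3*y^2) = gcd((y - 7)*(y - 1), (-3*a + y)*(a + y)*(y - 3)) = 1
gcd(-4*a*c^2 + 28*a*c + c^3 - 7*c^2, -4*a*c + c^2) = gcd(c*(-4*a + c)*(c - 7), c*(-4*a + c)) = 4*a*c - c^2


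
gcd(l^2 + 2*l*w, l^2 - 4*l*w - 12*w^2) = l + 2*w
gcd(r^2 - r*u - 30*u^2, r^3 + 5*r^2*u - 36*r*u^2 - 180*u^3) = r^2 - r*u - 30*u^2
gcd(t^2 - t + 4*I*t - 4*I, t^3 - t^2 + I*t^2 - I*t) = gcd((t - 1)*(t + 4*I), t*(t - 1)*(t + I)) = t - 1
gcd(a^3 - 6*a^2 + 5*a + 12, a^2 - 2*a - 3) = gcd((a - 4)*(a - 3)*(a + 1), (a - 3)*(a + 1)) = a^2 - 2*a - 3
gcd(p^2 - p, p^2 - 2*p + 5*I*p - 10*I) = 1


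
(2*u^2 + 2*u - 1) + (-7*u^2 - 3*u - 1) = -5*u^2 - u - 2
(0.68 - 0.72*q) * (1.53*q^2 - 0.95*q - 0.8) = -1.1016*q^3 + 1.7244*q^2 - 0.0700000000000001*q - 0.544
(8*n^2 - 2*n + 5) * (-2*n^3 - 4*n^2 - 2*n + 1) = -16*n^5 - 28*n^4 - 18*n^3 - 8*n^2 - 12*n + 5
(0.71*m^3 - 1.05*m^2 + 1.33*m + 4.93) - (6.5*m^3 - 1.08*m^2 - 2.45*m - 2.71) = -5.79*m^3 + 0.03*m^2 + 3.78*m + 7.64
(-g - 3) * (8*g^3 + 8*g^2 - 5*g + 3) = -8*g^4 - 32*g^3 - 19*g^2 + 12*g - 9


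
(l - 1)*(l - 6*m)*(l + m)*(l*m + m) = l^4*m - 5*l^3*m^2 - 6*l^2*m^3 - l^2*m + 5*l*m^2 + 6*m^3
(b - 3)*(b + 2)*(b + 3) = b^3 + 2*b^2 - 9*b - 18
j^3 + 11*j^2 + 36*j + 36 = (j + 2)*(j + 3)*(j + 6)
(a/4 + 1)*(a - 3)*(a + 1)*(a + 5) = a^4/4 + 7*a^3/4 - a^2/4 - 67*a/4 - 15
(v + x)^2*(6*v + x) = 6*v^3 + 13*v^2*x + 8*v*x^2 + x^3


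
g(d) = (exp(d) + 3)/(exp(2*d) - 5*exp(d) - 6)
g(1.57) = -1.13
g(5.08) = 0.01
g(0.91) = -0.45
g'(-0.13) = 0.03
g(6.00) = 0.00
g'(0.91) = -0.20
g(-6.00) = -0.50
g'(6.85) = -0.00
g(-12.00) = -0.50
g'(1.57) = -4.30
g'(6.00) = -0.00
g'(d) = (exp(d) + 3)*(-2*exp(2*d) + 5*exp(d))/(exp(2*d) - 5*exp(d) - 6)^2 + exp(d)/(exp(2*d) - 5*exp(d) - 6) = (-(exp(d) + 3)*(2*exp(d) - 5) + exp(2*d) - 5*exp(d) - 6)*exp(d)/(-exp(2*d) + 5*exp(d) + 6)^2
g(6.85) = 0.00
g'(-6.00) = 0.00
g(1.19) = -0.54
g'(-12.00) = 0.00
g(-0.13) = -0.40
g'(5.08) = -0.01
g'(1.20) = -0.54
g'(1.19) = -0.52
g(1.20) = -0.55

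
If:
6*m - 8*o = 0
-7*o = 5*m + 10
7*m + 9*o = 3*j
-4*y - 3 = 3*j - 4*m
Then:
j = -550/123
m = -40/41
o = -30/41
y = 267/164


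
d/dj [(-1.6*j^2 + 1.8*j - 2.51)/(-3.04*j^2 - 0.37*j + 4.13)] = (6.064*j^2 - 28.4768*j + 6.5053)/(9.2416*j^4 + 2.2496*j^3 - 24.9735*j^2 - 3.0562*j + 17.0569)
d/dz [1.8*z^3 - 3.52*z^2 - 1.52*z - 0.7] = 5.4*z^2 - 7.04*z - 1.52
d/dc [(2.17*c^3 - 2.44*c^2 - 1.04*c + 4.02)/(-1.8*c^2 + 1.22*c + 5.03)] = (-3.906*c^4 + 5.2948*c^3 + 27.8965*c^2 - 10.0744*c - 10.1356)/(3.24*c^4 - 4.392*c^3 - 16.6196*c^2 + 12.2732*c + 25.3009)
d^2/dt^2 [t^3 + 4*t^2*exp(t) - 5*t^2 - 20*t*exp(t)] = 4*t^2*exp(t) - 4*t*exp(t) + 6*t - 32*exp(t) - 10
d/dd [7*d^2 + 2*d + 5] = 14*d + 2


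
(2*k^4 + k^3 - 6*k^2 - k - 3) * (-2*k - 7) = -4*k^5 - 16*k^4 + 5*k^3 + 44*k^2 + 13*k + 21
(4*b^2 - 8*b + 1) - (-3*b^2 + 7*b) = 7*b^2 - 15*b + 1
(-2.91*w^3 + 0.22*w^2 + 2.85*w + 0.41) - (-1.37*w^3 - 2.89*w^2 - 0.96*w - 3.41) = -1.54*w^3 + 3.11*w^2 + 3.81*w + 3.82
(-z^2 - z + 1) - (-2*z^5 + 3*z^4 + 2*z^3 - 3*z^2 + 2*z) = 2*z^5 - 3*z^4 - 2*z^3 + 2*z^2 - 3*z + 1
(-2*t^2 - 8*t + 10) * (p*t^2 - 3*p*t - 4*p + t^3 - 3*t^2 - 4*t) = -2*p*t^4 - 2*p*t^3 + 42*p*t^2 + 2*p*t - 40*p - 2*t^5 - 2*t^4 + 42*t^3 + 2*t^2 - 40*t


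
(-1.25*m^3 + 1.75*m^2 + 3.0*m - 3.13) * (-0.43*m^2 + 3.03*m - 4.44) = 0.5375*m^5 - 4.54*m^4 + 9.5625*m^3 + 2.6659*m^2 - 22.8039*m + 13.8972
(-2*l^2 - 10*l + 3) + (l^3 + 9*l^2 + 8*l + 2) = l^3 + 7*l^2 - 2*l + 5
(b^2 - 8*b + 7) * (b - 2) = b^3 - 10*b^2 + 23*b - 14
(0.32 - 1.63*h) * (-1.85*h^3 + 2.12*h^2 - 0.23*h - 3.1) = 3.0155*h^4 - 4.0476*h^3 + 1.0533*h^2 + 4.9794*h - 0.992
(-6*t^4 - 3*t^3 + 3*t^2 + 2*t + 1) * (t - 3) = -6*t^5 + 15*t^4 + 12*t^3 - 7*t^2 - 5*t - 3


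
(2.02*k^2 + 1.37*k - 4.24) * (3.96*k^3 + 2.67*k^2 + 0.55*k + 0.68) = 7.9992*k^5 + 10.8186*k^4 - 12.0215*k^3 - 9.1937*k^2 - 1.4004*k - 2.8832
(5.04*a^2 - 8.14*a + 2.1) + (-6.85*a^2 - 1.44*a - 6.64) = -1.81*a^2 - 9.58*a - 4.54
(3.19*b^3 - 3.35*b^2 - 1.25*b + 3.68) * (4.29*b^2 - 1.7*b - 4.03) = 13.6851*b^5 - 19.7945*b^4 - 12.5232*b^3 + 31.4127*b^2 - 1.2185*b - 14.8304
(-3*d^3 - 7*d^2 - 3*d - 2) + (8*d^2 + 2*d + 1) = -3*d^3 + d^2 - d - 1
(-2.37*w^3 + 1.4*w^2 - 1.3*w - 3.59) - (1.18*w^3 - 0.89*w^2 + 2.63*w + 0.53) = -3.55*w^3 + 2.29*w^2 - 3.93*w - 4.12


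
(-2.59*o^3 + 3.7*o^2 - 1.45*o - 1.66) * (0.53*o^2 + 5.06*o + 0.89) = -1.3727*o^5 - 11.1444*o^4 + 15.6484*o^3 - 4.9238*o^2 - 9.6901*o - 1.4774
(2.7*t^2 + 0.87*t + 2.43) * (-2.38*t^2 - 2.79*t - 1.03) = -6.426*t^4 - 9.6036*t^3 - 10.9917*t^2 - 7.6758*t - 2.5029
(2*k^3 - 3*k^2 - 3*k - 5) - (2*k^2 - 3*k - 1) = 2*k^3 - 5*k^2 - 4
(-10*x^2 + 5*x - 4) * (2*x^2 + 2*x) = -20*x^4 - 10*x^3 + 2*x^2 - 8*x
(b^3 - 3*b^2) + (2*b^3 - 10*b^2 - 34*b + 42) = 3*b^3 - 13*b^2 - 34*b + 42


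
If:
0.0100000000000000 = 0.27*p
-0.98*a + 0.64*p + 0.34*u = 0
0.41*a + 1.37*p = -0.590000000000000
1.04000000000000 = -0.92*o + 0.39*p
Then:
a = -1.56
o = -1.11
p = 0.04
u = -4.57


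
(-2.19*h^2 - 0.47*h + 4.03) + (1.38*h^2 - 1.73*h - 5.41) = -0.81*h^2 - 2.2*h - 1.38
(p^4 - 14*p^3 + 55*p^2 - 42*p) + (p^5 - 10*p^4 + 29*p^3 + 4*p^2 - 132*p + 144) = p^5 - 9*p^4 + 15*p^3 + 59*p^2 - 174*p + 144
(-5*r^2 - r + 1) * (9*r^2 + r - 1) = -45*r^4 - 14*r^3 + 13*r^2 + 2*r - 1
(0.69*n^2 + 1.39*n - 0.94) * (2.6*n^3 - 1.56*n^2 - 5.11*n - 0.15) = 1.794*n^5 + 2.5376*n^4 - 8.1383*n^3 - 5.74*n^2 + 4.5949*n + 0.141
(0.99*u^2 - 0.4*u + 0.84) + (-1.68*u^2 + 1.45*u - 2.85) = -0.69*u^2 + 1.05*u - 2.01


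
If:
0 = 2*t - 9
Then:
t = 9/2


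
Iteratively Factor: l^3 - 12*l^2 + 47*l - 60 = (l - 4)*(l^2 - 8*l + 15) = (l - 4)*(l - 3)*(l - 5)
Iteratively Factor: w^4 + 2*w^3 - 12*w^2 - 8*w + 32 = (w - 2)*(w^3 + 4*w^2 - 4*w - 16) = (w - 2)^2*(w^2 + 6*w + 8) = (w - 2)^2*(w + 4)*(w + 2)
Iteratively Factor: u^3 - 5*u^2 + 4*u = (u - 4)*(u^2 - u) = (u - 4)*(u - 1)*(u)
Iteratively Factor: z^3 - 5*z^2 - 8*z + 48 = (z - 4)*(z^2 - z - 12) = (z - 4)^2*(z + 3)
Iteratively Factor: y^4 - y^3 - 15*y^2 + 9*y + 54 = (y - 3)*(y^3 + 2*y^2 - 9*y - 18) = (y - 3)^2*(y^2 + 5*y + 6) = (y - 3)^2*(y + 3)*(y + 2)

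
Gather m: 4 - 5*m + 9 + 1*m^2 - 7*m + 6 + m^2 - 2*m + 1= 2*m^2 - 14*m + 20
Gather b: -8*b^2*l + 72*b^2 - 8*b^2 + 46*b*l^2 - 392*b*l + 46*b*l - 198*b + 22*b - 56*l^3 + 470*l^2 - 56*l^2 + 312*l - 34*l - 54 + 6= b^2*(64 - 8*l) + b*(46*l^2 - 346*l - 176) - 56*l^3 + 414*l^2 + 278*l - 48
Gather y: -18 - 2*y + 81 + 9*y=7*y + 63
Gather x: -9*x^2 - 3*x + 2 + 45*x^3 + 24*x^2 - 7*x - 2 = 45*x^3 + 15*x^2 - 10*x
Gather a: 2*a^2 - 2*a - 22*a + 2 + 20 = 2*a^2 - 24*a + 22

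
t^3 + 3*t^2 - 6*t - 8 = (t - 2)*(t + 1)*(t + 4)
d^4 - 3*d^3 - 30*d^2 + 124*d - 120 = (d - 5)*(d - 2)^2*(d + 6)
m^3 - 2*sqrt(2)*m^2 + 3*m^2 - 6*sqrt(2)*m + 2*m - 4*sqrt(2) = (m + 1)*(m + 2)*(m - 2*sqrt(2))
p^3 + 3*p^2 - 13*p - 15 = (p - 3)*(p + 1)*(p + 5)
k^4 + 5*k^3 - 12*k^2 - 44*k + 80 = (k - 2)^2*(k + 4)*(k + 5)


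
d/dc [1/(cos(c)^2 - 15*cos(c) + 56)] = (2*cos(c) - 15)*sin(c)/(cos(c)^2 - 15*cos(c) + 56)^2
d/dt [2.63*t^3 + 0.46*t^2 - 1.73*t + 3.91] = 7.89*t^2 + 0.92*t - 1.73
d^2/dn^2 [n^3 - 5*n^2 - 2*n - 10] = 6*n - 10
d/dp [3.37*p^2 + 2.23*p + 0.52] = 6.74*p + 2.23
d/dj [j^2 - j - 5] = 2*j - 1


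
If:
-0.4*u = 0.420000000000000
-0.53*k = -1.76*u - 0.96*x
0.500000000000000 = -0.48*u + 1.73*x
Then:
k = -3.49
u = -1.05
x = -0.00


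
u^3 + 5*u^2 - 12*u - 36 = (u - 3)*(u + 2)*(u + 6)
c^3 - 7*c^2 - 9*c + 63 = (c - 7)*(c - 3)*(c + 3)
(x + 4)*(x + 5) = x^2 + 9*x + 20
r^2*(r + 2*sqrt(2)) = r^3 + 2*sqrt(2)*r^2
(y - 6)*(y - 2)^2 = y^3 - 10*y^2 + 28*y - 24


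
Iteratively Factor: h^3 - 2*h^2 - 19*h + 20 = (h + 4)*(h^2 - 6*h + 5) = (h - 1)*(h + 4)*(h - 5)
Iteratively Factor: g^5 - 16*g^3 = (g)*(g^4 - 16*g^2) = g^2*(g^3 - 16*g) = g^2*(g + 4)*(g^2 - 4*g) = g^3*(g + 4)*(g - 4)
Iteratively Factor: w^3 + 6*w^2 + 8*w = (w + 2)*(w^2 + 4*w) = (w + 2)*(w + 4)*(w)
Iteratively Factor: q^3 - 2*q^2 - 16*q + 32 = (q - 2)*(q^2 - 16) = (q - 4)*(q - 2)*(q + 4)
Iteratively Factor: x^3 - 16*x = (x + 4)*(x^2 - 4*x) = (x - 4)*(x + 4)*(x)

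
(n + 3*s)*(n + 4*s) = n^2 + 7*n*s + 12*s^2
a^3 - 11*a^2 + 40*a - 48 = (a - 4)^2*(a - 3)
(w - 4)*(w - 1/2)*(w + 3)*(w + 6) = w^4 + 9*w^3/2 - 41*w^2/2 - 63*w + 36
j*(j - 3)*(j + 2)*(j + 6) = j^4 + 5*j^3 - 12*j^2 - 36*j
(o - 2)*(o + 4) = o^2 + 2*o - 8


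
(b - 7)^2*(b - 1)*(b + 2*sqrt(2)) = b^4 - 15*b^3 + 2*sqrt(2)*b^3 - 30*sqrt(2)*b^2 + 63*b^2 - 49*b + 126*sqrt(2)*b - 98*sqrt(2)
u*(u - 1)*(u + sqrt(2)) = u^3 - u^2 + sqrt(2)*u^2 - sqrt(2)*u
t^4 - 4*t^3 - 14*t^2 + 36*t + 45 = (t - 5)*(t - 3)*(t + 1)*(t + 3)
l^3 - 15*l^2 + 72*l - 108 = (l - 6)^2*(l - 3)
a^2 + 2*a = a*(a + 2)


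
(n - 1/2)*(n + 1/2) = n^2 - 1/4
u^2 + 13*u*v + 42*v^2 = (u + 6*v)*(u + 7*v)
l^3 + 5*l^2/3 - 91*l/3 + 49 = (l - 3)*(l - 7/3)*(l + 7)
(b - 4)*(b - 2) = b^2 - 6*b + 8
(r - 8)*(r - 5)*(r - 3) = r^3 - 16*r^2 + 79*r - 120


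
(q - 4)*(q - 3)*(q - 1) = q^3 - 8*q^2 + 19*q - 12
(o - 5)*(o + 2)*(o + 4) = o^3 + o^2 - 22*o - 40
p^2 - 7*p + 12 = (p - 4)*(p - 3)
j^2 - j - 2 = (j - 2)*(j + 1)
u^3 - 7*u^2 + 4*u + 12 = (u - 6)*(u - 2)*(u + 1)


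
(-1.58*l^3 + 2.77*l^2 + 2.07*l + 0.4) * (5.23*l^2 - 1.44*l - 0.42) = -8.2634*l^5 + 16.7623*l^4 + 7.5009*l^3 - 2.0522*l^2 - 1.4454*l - 0.168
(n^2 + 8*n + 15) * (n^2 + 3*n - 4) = n^4 + 11*n^3 + 35*n^2 + 13*n - 60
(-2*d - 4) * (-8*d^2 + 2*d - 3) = 16*d^3 + 28*d^2 - 2*d + 12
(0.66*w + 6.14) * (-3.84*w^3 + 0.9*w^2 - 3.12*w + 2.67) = -2.5344*w^4 - 22.9836*w^3 + 3.4668*w^2 - 17.3946*w + 16.3938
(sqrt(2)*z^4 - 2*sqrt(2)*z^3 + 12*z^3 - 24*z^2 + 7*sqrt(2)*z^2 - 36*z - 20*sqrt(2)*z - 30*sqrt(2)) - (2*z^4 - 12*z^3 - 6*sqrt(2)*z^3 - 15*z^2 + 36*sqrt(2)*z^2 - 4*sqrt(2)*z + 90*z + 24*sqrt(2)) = -2*z^4 + sqrt(2)*z^4 + 4*sqrt(2)*z^3 + 24*z^3 - 29*sqrt(2)*z^2 - 9*z^2 - 126*z - 16*sqrt(2)*z - 54*sqrt(2)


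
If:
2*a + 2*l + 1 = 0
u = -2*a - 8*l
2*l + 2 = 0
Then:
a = 1/2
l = -1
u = 7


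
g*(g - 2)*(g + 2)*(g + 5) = g^4 + 5*g^3 - 4*g^2 - 20*g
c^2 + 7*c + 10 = (c + 2)*(c + 5)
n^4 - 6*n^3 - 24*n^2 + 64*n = n*(n - 8)*(n - 2)*(n + 4)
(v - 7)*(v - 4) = v^2 - 11*v + 28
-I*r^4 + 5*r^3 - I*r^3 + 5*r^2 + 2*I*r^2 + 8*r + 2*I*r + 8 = (r - I)*(r + 2*I)*(r + 4*I)*(-I*r - I)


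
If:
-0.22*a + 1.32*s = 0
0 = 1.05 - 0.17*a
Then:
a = 6.18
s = 1.03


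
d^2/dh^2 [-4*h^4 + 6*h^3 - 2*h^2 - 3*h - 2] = -48*h^2 + 36*h - 4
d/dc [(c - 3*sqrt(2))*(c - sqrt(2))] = 2*c - 4*sqrt(2)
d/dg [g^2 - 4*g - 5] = 2*g - 4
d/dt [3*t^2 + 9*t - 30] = 6*t + 9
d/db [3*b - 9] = 3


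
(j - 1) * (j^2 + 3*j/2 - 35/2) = j^3 + j^2/2 - 19*j + 35/2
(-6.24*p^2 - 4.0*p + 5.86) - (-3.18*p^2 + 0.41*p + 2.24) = -3.06*p^2 - 4.41*p + 3.62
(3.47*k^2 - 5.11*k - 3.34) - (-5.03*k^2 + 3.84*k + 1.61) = 8.5*k^2 - 8.95*k - 4.95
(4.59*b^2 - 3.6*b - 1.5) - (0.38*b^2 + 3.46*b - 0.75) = 4.21*b^2 - 7.06*b - 0.75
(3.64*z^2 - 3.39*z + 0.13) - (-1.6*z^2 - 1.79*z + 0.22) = 5.24*z^2 - 1.6*z - 0.09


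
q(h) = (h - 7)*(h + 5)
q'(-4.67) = -11.34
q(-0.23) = -34.49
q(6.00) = -11.00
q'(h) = 2*h - 2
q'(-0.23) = -2.46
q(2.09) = -34.81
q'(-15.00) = -32.00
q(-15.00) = 220.00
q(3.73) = -28.55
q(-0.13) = -34.72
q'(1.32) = 0.64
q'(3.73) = 5.46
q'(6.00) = 10.00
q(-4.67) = -3.85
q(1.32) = -35.90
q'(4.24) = 6.48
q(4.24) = -25.50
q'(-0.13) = -2.26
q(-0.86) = -32.54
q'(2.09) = 2.18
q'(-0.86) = -3.72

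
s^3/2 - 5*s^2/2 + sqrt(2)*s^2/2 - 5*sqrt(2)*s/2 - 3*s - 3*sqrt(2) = (s/2 + sqrt(2)/2)*(s - 6)*(s + 1)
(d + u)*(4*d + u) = 4*d^2 + 5*d*u + u^2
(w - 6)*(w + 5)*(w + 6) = w^3 + 5*w^2 - 36*w - 180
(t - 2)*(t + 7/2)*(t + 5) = t^3 + 13*t^2/2 + t/2 - 35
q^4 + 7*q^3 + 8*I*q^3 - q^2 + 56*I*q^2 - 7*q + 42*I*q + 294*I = (q + 7)*(q - 2*I)*(q + 3*I)*(q + 7*I)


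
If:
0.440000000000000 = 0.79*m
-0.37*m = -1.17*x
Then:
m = 0.56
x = 0.18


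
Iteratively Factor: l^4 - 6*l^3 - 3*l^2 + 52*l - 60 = (l - 5)*(l^3 - l^2 - 8*l + 12) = (l - 5)*(l - 2)*(l^2 + l - 6) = (l - 5)*(l - 2)*(l + 3)*(l - 2)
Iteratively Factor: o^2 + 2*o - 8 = (o - 2)*(o + 4)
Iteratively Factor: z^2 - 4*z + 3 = (z - 3)*(z - 1)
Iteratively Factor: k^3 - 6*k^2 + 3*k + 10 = (k + 1)*(k^2 - 7*k + 10) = (k - 2)*(k + 1)*(k - 5)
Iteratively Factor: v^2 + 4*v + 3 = (v + 1)*(v + 3)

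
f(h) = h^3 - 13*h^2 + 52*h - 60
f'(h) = 3*h^2 - 26*h + 52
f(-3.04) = -366.32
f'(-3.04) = 158.76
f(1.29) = -12.41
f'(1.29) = 23.45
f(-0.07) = -63.70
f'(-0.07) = 53.83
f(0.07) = -56.42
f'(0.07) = 50.19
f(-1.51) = -171.60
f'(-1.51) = 98.10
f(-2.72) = -317.74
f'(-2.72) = 144.92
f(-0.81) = -111.18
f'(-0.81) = 75.03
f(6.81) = 7.05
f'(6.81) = 14.07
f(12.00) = 420.00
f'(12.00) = 172.00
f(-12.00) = -4284.00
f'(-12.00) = 796.00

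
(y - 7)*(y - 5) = y^2 - 12*y + 35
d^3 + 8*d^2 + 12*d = d*(d + 2)*(d + 6)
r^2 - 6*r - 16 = (r - 8)*(r + 2)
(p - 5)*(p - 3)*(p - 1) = p^3 - 9*p^2 + 23*p - 15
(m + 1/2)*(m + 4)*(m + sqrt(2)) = m^3 + sqrt(2)*m^2 + 9*m^2/2 + 2*m + 9*sqrt(2)*m/2 + 2*sqrt(2)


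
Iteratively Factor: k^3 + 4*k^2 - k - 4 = (k - 1)*(k^2 + 5*k + 4) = (k - 1)*(k + 4)*(k + 1)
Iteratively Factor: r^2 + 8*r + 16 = (r + 4)*(r + 4)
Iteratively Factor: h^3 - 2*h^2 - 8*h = (h - 4)*(h^2 + 2*h) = h*(h - 4)*(h + 2)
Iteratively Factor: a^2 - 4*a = (a)*(a - 4)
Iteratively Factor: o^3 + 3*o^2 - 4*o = (o + 4)*(o^2 - o) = (o - 1)*(o + 4)*(o)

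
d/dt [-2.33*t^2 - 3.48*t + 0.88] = -4.66*t - 3.48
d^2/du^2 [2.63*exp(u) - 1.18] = 2.63*exp(u)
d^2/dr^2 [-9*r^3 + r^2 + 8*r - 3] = 2 - 54*r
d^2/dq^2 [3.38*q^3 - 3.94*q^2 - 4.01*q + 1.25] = 20.28*q - 7.88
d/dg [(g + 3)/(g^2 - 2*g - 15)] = -1/(g^2 - 10*g + 25)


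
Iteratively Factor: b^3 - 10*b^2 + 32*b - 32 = (b - 2)*(b^2 - 8*b + 16) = (b - 4)*(b - 2)*(b - 4)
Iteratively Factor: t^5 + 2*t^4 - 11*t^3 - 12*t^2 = (t - 3)*(t^4 + 5*t^3 + 4*t^2) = t*(t - 3)*(t^3 + 5*t^2 + 4*t) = t^2*(t - 3)*(t^2 + 5*t + 4) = t^2*(t - 3)*(t + 1)*(t + 4)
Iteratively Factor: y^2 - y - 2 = (y + 1)*(y - 2)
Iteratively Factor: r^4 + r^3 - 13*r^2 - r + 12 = (r + 1)*(r^3 - 13*r + 12) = (r - 1)*(r + 1)*(r^2 + r - 12) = (r - 1)*(r + 1)*(r + 4)*(r - 3)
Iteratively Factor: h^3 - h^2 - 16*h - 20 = (h + 2)*(h^2 - 3*h - 10) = (h + 2)^2*(h - 5)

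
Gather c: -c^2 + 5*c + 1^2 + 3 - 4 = -c^2 + 5*c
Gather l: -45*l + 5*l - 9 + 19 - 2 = 8 - 40*l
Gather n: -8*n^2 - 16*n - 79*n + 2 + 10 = -8*n^2 - 95*n + 12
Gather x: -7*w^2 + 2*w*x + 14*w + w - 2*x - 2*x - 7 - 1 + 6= -7*w^2 + 15*w + x*(2*w - 4) - 2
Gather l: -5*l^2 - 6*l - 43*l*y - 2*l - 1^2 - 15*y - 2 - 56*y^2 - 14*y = -5*l^2 + l*(-43*y - 8) - 56*y^2 - 29*y - 3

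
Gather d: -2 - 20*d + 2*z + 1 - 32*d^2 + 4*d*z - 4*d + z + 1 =-32*d^2 + d*(4*z - 24) + 3*z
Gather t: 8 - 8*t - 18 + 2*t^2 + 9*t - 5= 2*t^2 + t - 15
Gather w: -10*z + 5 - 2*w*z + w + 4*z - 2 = w*(1 - 2*z) - 6*z + 3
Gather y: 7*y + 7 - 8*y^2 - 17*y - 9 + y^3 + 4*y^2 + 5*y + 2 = y^3 - 4*y^2 - 5*y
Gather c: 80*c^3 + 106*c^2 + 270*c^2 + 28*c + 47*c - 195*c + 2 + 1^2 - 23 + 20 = 80*c^3 + 376*c^2 - 120*c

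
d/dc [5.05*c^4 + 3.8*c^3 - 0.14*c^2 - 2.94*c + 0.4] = 20.2*c^3 + 11.4*c^2 - 0.28*c - 2.94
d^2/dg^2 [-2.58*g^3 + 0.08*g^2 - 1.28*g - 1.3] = 0.16 - 15.48*g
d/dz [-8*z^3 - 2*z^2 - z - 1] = -24*z^2 - 4*z - 1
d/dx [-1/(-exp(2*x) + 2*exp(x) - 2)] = 2*(1 - exp(x))*exp(x)/(exp(2*x) - 2*exp(x) + 2)^2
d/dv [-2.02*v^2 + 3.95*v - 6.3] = 3.95 - 4.04*v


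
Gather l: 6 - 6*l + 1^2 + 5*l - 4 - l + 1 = 4 - 2*l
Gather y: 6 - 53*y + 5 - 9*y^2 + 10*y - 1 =-9*y^2 - 43*y + 10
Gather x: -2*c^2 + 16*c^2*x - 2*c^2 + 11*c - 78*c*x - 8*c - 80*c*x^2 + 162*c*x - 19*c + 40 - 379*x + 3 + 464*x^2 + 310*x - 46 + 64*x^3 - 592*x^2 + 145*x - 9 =-4*c^2 - 16*c + 64*x^3 + x^2*(-80*c - 128) + x*(16*c^2 + 84*c + 76) - 12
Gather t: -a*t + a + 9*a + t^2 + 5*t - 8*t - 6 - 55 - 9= 10*a + t^2 + t*(-a - 3) - 70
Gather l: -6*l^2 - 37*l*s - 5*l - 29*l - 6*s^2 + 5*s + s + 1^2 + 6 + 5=-6*l^2 + l*(-37*s - 34) - 6*s^2 + 6*s + 12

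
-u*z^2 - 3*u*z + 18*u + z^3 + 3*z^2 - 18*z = (-u + z)*(z - 3)*(z + 6)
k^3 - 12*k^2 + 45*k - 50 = (k - 5)^2*(k - 2)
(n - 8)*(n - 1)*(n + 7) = n^3 - 2*n^2 - 55*n + 56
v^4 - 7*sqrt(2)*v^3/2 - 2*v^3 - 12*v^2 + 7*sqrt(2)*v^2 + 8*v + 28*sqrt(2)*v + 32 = (v - 4)*(v - 4*sqrt(2))*(sqrt(2)*v/2 + sqrt(2))*(sqrt(2)*v + 1)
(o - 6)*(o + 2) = o^2 - 4*o - 12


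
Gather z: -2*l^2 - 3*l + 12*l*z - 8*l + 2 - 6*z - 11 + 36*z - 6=-2*l^2 - 11*l + z*(12*l + 30) - 15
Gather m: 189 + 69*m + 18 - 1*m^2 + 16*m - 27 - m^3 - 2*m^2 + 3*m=-m^3 - 3*m^2 + 88*m + 180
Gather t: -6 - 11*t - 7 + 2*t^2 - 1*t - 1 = 2*t^2 - 12*t - 14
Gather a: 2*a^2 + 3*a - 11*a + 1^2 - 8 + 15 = 2*a^2 - 8*a + 8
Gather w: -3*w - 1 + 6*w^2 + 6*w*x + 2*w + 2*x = 6*w^2 + w*(6*x - 1) + 2*x - 1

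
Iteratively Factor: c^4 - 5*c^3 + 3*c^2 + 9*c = (c + 1)*(c^3 - 6*c^2 + 9*c) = (c - 3)*(c + 1)*(c^2 - 3*c) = c*(c - 3)*(c + 1)*(c - 3)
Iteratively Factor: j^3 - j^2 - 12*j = (j + 3)*(j^2 - 4*j) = j*(j + 3)*(j - 4)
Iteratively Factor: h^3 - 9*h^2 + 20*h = (h - 4)*(h^2 - 5*h) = (h - 5)*(h - 4)*(h)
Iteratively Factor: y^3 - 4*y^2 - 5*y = (y - 5)*(y^2 + y) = (y - 5)*(y + 1)*(y)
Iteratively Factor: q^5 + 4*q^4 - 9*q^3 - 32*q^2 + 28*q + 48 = (q - 2)*(q^4 + 6*q^3 + 3*q^2 - 26*q - 24) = (q - 2)*(q + 1)*(q^3 + 5*q^2 - 2*q - 24) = (q - 2)*(q + 1)*(q + 3)*(q^2 + 2*q - 8) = (q - 2)^2*(q + 1)*(q + 3)*(q + 4)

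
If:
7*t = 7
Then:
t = 1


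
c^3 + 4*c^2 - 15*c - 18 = (c - 3)*(c + 1)*(c + 6)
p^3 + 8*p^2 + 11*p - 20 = (p - 1)*(p + 4)*(p + 5)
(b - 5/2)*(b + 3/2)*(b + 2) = b^3 + b^2 - 23*b/4 - 15/2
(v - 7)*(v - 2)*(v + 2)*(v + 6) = v^4 - v^3 - 46*v^2 + 4*v + 168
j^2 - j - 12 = (j - 4)*(j + 3)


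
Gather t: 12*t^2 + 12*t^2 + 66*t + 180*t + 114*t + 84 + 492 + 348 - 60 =24*t^2 + 360*t + 864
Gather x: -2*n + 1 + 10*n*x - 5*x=-2*n + x*(10*n - 5) + 1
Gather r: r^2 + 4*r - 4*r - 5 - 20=r^2 - 25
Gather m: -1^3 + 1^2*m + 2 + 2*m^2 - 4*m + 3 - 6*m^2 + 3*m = 4 - 4*m^2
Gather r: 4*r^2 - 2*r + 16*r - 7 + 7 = 4*r^2 + 14*r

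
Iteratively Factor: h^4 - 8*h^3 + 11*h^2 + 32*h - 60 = (h - 5)*(h^3 - 3*h^2 - 4*h + 12) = (h - 5)*(h - 3)*(h^2 - 4) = (h - 5)*(h - 3)*(h + 2)*(h - 2)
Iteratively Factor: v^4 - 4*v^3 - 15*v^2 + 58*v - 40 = (v + 4)*(v^3 - 8*v^2 + 17*v - 10) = (v - 2)*(v + 4)*(v^2 - 6*v + 5) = (v - 2)*(v - 1)*(v + 4)*(v - 5)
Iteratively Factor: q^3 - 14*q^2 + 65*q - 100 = (q - 5)*(q^2 - 9*q + 20) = (q - 5)^2*(q - 4)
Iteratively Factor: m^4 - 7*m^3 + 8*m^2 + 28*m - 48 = (m - 4)*(m^3 - 3*m^2 - 4*m + 12) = (m - 4)*(m + 2)*(m^2 - 5*m + 6) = (m - 4)*(m - 3)*(m + 2)*(m - 2)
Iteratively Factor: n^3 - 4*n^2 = (n - 4)*(n^2) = n*(n - 4)*(n)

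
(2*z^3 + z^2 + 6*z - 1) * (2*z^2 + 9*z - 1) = 4*z^5 + 20*z^4 + 19*z^3 + 51*z^2 - 15*z + 1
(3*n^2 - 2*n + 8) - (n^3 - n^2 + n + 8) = -n^3 + 4*n^2 - 3*n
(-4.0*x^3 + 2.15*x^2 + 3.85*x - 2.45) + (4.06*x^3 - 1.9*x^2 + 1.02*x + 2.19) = 0.0599999999999996*x^3 + 0.25*x^2 + 4.87*x - 0.26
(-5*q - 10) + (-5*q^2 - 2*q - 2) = -5*q^2 - 7*q - 12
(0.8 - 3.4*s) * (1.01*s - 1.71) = -3.434*s^2 + 6.622*s - 1.368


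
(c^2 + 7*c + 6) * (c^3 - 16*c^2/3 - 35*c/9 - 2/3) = c^5 + 5*c^4/3 - 317*c^3/9 - 539*c^2/9 - 28*c - 4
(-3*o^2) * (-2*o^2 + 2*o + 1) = 6*o^4 - 6*o^3 - 3*o^2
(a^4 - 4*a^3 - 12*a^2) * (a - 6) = a^5 - 10*a^4 + 12*a^3 + 72*a^2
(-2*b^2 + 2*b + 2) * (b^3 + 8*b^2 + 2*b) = -2*b^5 - 14*b^4 + 14*b^3 + 20*b^2 + 4*b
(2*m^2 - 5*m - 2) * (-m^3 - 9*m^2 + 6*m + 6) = -2*m^5 - 13*m^4 + 59*m^3 - 42*m - 12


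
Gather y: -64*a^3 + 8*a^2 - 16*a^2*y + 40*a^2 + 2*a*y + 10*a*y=-64*a^3 + 48*a^2 + y*(-16*a^2 + 12*a)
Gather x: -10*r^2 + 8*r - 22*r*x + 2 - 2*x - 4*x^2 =-10*r^2 + 8*r - 4*x^2 + x*(-22*r - 2) + 2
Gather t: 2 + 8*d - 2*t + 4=8*d - 2*t + 6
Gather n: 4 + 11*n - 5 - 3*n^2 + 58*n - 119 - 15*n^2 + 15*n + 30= -18*n^2 + 84*n - 90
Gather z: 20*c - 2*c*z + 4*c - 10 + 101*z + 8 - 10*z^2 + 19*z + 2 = 24*c - 10*z^2 + z*(120 - 2*c)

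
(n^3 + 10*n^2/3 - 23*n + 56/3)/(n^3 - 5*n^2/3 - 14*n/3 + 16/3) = (n + 7)/(n + 2)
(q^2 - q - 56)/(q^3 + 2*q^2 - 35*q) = (q - 8)/(q*(q - 5))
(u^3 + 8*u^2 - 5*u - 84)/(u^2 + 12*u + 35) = (u^2 + u - 12)/(u + 5)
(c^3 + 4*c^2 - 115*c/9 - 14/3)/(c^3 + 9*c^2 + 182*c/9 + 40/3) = (9*c^2 - 18*c - 7)/(9*c^2 + 27*c + 20)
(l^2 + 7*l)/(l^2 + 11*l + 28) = l/(l + 4)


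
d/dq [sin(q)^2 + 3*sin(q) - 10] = (2*sin(q) + 3)*cos(q)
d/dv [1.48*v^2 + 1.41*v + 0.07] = 2.96*v + 1.41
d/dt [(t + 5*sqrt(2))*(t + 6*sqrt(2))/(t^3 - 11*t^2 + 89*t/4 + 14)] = 4*(-(t + 5*sqrt(2))*(t + 6*sqrt(2))*(12*t^2 - 88*t + 89) + (2*t + 11*sqrt(2))*(4*t^3 - 44*t^2 + 89*t + 56))/(4*t^3 - 44*t^2 + 89*t + 56)^2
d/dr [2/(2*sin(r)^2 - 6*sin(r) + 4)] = (3 - 2*sin(r))*cos(r)/(sin(r)^2 - 3*sin(r) + 2)^2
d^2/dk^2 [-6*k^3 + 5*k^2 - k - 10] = 10 - 36*k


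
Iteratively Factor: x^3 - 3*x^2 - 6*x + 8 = (x + 2)*(x^2 - 5*x + 4) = (x - 4)*(x + 2)*(x - 1)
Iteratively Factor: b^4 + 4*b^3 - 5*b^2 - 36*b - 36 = (b + 3)*(b^3 + b^2 - 8*b - 12) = (b - 3)*(b + 3)*(b^2 + 4*b + 4) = (b - 3)*(b + 2)*(b + 3)*(b + 2)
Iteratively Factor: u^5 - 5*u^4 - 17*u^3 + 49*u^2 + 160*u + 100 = (u + 2)*(u^4 - 7*u^3 - 3*u^2 + 55*u + 50) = (u + 2)^2*(u^3 - 9*u^2 + 15*u + 25) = (u - 5)*(u + 2)^2*(u^2 - 4*u - 5) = (u - 5)*(u + 1)*(u + 2)^2*(u - 5)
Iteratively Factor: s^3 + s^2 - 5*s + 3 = (s + 3)*(s^2 - 2*s + 1) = (s - 1)*(s + 3)*(s - 1)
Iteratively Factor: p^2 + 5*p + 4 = (p + 4)*(p + 1)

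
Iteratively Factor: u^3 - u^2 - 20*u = (u)*(u^2 - u - 20) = u*(u + 4)*(u - 5)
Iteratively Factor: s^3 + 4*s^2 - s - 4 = (s + 1)*(s^2 + 3*s - 4) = (s - 1)*(s + 1)*(s + 4)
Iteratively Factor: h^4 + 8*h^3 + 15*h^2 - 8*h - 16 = (h - 1)*(h^3 + 9*h^2 + 24*h + 16) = (h - 1)*(h + 1)*(h^2 + 8*h + 16) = (h - 1)*(h + 1)*(h + 4)*(h + 4)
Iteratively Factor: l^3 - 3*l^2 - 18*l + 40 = (l - 2)*(l^2 - l - 20) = (l - 2)*(l + 4)*(l - 5)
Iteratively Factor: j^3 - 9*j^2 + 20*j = (j)*(j^2 - 9*j + 20) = j*(j - 5)*(j - 4)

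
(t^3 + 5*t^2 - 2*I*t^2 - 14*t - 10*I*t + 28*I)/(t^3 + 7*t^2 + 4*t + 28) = (t - 2)/(t + 2*I)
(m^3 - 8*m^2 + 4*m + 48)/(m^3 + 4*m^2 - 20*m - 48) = (m - 6)/(m + 6)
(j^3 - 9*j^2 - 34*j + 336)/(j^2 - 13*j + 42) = (j^2 - 2*j - 48)/(j - 6)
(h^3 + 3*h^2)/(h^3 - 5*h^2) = (h + 3)/(h - 5)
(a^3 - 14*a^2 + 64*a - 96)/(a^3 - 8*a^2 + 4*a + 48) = (a - 4)/(a + 2)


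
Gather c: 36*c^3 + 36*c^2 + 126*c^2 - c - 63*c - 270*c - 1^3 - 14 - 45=36*c^3 + 162*c^2 - 334*c - 60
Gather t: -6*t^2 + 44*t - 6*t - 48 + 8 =-6*t^2 + 38*t - 40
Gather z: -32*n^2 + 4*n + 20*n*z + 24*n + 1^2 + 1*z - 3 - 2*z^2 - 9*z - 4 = -32*n^2 + 28*n - 2*z^2 + z*(20*n - 8) - 6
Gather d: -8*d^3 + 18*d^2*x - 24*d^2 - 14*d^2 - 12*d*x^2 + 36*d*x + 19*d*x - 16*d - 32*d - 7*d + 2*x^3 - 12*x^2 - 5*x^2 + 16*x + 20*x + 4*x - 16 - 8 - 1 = -8*d^3 + d^2*(18*x - 38) + d*(-12*x^2 + 55*x - 55) + 2*x^3 - 17*x^2 + 40*x - 25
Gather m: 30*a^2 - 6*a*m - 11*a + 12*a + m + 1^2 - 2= 30*a^2 + a + m*(1 - 6*a) - 1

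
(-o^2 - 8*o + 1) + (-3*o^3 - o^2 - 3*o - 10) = -3*o^3 - 2*o^2 - 11*o - 9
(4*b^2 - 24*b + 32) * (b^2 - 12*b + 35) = 4*b^4 - 72*b^3 + 460*b^2 - 1224*b + 1120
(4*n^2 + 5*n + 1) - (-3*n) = 4*n^2 + 8*n + 1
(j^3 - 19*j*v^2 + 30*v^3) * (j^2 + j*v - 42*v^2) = j^5 + j^4*v - 61*j^3*v^2 + 11*j^2*v^3 + 828*j*v^4 - 1260*v^5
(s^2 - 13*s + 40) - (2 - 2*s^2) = 3*s^2 - 13*s + 38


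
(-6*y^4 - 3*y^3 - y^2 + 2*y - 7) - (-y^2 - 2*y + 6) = -6*y^4 - 3*y^3 + 4*y - 13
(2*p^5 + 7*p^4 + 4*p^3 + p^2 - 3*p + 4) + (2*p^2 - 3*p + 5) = 2*p^5 + 7*p^4 + 4*p^3 + 3*p^2 - 6*p + 9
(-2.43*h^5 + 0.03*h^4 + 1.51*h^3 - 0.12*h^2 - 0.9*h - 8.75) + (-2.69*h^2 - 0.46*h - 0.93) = -2.43*h^5 + 0.03*h^4 + 1.51*h^3 - 2.81*h^2 - 1.36*h - 9.68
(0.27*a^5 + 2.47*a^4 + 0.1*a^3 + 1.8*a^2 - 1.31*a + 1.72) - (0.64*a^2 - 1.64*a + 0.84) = 0.27*a^5 + 2.47*a^4 + 0.1*a^3 + 1.16*a^2 + 0.33*a + 0.88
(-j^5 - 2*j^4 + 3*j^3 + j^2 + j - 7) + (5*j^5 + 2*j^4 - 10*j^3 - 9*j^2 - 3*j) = 4*j^5 - 7*j^3 - 8*j^2 - 2*j - 7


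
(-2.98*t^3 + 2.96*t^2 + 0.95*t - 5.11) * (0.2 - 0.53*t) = 1.5794*t^4 - 2.1648*t^3 + 0.0885*t^2 + 2.8983*t - 1.022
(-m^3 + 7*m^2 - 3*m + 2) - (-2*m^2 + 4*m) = -m^3 + 9*m^2 - 7*m + 2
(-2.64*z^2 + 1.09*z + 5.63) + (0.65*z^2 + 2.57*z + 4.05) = -1.99*z^2 + 3.66*z + 9.68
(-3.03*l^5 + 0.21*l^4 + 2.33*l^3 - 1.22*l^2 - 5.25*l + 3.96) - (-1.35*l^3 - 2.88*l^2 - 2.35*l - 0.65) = -3.03*l^5 + 0.21*l^4 + 3.68*l^3 + 1.66*l^2 - 2.9*l + 4.61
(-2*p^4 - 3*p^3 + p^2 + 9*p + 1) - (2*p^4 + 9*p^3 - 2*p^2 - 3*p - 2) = -4*p^4 - 12*p^3 + 3*p^2 + 12*p + 3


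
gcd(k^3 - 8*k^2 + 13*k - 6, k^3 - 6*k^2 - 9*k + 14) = k - 1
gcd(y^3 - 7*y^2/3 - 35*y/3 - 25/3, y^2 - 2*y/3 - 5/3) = y + 1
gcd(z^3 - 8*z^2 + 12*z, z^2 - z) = z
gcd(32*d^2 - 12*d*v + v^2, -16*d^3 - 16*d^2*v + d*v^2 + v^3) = -4*d + v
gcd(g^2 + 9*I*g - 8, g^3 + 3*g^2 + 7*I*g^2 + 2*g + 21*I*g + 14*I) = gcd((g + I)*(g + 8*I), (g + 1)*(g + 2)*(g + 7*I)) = 1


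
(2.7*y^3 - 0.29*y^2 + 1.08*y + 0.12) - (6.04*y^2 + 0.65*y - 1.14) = 2.7*y^3 - 6.33*y^2 + 0.43*y + 1.26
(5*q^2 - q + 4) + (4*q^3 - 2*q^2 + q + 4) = 4*q^3 + 3*q^2 + 8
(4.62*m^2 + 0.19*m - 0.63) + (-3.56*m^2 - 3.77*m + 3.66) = 1.06*m^2 - 3.58*m + 3.03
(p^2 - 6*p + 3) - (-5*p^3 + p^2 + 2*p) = 5*p^3 - 8*p + 3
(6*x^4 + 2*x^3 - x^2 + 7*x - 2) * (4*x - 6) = 24*x^5 - 28*x^4 - 16*x^3 + 34*x^2 - 50*x + 12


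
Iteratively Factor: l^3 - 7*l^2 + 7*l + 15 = (l - 3)*(l^2 - 4*l - 5) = (l - 3)*(l + 1)*(l - 5)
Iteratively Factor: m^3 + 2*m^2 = (m + 2)*(m^2) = m*(m + 2)*(m)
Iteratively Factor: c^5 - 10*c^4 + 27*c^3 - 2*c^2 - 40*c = (c + 1)*(c^4 - 11*c^3 + 38*c^2 - 40*c) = (c - 5)*(c + 1)*(c^3 - 6*c^2 + 8*c) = (c - 5)*(c - 2)*(c + 1)*(c^2 - 4*c) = c*(c - 5)*(c - 2)*(c + 1)*(c - 4)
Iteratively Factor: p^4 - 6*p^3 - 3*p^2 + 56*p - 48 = (p - 4)*(p^3 - 2*p^2 - 11*p + 12) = (p - 4)*(p - 1)*(p^2 - p - 12) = (p - 4)^2*(p - 1)*(p + 3)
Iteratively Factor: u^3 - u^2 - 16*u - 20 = (u + 2)*(u^2 - 3*u - 10) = (u + 2)^2*(u - 5)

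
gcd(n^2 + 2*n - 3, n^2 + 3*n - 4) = n - 1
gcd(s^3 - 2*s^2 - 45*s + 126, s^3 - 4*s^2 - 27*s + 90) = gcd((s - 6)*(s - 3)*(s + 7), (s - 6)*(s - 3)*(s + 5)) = s^2 - 9*s + 18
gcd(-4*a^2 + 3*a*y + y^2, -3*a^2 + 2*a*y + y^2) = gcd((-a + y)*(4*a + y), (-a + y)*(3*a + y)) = -a + y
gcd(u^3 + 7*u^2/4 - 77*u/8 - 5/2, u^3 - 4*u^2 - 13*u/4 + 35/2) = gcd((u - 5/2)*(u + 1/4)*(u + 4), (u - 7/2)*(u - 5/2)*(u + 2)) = u - 5/2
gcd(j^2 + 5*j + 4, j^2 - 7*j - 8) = j + 1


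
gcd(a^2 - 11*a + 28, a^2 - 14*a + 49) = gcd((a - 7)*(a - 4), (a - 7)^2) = a - 7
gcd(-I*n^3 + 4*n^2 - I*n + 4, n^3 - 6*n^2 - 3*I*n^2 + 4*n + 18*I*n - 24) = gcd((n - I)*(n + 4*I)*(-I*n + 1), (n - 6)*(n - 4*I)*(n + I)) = n + I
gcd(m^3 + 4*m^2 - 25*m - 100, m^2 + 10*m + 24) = m + 4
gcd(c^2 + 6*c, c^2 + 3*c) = c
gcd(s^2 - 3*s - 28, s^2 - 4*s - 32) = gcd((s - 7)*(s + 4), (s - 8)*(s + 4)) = s + 4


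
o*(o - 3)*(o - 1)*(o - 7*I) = o^4 - 4*o^3 - 7*I*o^3 + 3*o^2 + 28*I*o^2 - 21*I*o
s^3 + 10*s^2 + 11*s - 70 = (s - 2)*(s + 5)*(s + 7)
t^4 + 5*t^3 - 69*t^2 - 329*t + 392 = (t - 8)*(t - 1)*(t + 7)^2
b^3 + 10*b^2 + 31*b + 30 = (b + 2)*(b + 3)*(b + 5)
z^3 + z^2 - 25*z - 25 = (z - 5)*(z + 1)*(z + 5)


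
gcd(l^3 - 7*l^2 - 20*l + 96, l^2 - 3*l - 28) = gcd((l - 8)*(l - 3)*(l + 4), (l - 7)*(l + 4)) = l + 4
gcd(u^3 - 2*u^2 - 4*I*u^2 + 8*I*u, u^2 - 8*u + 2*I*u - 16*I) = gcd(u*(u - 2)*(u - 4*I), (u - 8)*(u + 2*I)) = 1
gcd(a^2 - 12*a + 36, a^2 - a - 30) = a - 6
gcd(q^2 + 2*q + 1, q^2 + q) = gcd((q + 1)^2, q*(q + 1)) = q + 1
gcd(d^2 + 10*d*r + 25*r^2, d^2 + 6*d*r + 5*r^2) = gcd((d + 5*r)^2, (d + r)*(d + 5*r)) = d + 5*r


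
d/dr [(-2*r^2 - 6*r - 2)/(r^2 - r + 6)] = 2*(4*r^2 - 10*r - 19)/(r^4 - 2*r^3 + 13*r^2 - 12*r + 36)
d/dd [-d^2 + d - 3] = 1 - 2*d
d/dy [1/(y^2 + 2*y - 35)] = 2*(-y - 1)/(y^2 + 2*y - 35)^2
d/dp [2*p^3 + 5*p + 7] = 6*p^2 + 5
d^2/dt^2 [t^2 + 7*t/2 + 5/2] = 2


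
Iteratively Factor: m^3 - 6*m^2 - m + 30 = (m + 2)*(m^2 - 8*m + 15) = (m - 5)*(m + 2)*(m - 3)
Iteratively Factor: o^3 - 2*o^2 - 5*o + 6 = (o - 1)*(o^2 - o - 6) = (o - 1)*(o + 2)*(o - 3)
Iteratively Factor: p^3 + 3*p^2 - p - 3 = (p - 1)*(p^2 + 4*p + 3) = (p - 1)*(p + 1)*(p + 3)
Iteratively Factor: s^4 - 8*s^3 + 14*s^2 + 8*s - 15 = (s - 3)*(s^3 - 5*s^2 - s + 5) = (s - 3)*(s + 1)*(s^2 - 6*s + 5) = (s - 5)*(s - 3)*(s + 1)*(s - 1)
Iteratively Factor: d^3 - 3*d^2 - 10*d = (d + 2)*(d^2 - 5*d) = (d - 5)*(d + 2)*(d)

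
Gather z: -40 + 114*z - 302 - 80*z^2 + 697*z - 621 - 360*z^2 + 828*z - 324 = -440*z^2 + 1639*z - 1287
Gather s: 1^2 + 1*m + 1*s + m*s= m + s*(m + 1) + 1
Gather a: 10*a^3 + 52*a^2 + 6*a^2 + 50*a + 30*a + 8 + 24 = 10*a^3 + 58*a^2 + 80*a + 32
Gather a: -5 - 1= -6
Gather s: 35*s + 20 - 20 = 35*s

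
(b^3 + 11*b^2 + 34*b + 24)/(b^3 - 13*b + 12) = (b^2 + 7*b + 6)/(b^2 - 4*b + 3)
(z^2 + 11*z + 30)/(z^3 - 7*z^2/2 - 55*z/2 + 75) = 2*(z + 6)/(2*z^2 - 17*z + 30)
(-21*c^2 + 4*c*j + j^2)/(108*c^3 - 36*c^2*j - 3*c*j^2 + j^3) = (-7*c - j)/(36*c^2 - j^2)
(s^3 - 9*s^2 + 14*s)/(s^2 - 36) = s*(s^2 - 9*s + 14)/(s^2 - 36)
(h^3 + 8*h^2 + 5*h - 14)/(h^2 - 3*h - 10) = (h^2 + 6*h - 7)/(h - 5)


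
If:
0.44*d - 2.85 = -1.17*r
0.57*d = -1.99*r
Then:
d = 27.18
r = -7.78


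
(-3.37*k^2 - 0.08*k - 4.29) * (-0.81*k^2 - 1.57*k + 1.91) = 2.7297*k^4 + 5.3557*k^3 - 2.8362*k^2 + 6.5825*k - 8.1939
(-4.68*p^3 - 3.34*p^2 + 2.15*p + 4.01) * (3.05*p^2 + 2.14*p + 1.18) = -14.274*p^5 - 20.2022*p^4 - 6.1125*p^3 + 12.8903*p^2 + 11.1184*p + 4.7318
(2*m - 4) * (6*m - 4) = 12*m^2 - 32*m + 16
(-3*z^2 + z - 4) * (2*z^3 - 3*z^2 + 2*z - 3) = -6*z^5 + 11*z^4 - 17*z^3 + 23*z^2 - 11*z + 12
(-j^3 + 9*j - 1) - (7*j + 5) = -j^3 + 2*j - 6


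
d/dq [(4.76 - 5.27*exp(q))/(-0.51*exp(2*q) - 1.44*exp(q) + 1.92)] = (-2.6877*exp(2*q) + 4.8552*exp(q) - 3.264)*exp(q)/(0.2601*exp(4*q) + 1.4688*exp(3*q) + 0.1152*exp(2*q) - 5.5296*exp(q) + 3.6864)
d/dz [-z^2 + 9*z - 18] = 9 - 2*z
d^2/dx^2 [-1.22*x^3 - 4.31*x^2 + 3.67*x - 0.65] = -7.32*x - 8.62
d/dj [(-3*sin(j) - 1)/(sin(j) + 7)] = -20*cos(j)/(sin(j) + 7)^2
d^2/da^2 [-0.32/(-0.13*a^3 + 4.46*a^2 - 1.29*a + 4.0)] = ((2.8544 - 0.2496*a)*(0.13*a^3 - 4.46*a^2 + 1.29*a - 4.0) + 0.32*(0.39*a^2 - 8.92*a + 1.29)*(0.78*a^2 - 17.84*a + 2.58))/(0.13*a^3 - 4.46*a^2 + 1.29*a - 4.0)^3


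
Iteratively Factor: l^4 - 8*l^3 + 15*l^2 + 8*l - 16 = (l - 4)*(l^3 - 4*l^2 - l + 4) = (l - 4)^2*(l^2 - 1) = (l - 4)^2*(l - 1)*(l + 1)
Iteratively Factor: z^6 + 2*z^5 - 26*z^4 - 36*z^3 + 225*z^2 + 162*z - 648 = (z - 3)*(z^5 + 5*z^4 - 11*z^3 - 69*z^2 + 18*z + 216) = (z - 3)*(z + 3)*(z^4 + 2*z^3 - 17*z^2 - 18*z + 72) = (z - 3)^2*(z + 3)*(z^3 + 5*z^2 - 2*z - 24) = (z - 3)^2*(z - 2)*(z + 3)*(z^2 + 7*z + 12) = (z - 3)^2*(z - 2)*(z + 3)^2*(z + 4)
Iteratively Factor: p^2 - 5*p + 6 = (p - 3)*(p - 2)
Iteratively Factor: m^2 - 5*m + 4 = (m - 1)*(m - 4)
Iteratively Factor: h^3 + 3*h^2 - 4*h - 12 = (h + 2)*(h^2 + h - 6) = (h + 2)*(h + 3)*(h - 2)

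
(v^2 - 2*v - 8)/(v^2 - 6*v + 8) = (v + 2)/(v - 2)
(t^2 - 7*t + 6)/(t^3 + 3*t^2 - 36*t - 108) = (t - 1)/(t^2 + 9*t + 18)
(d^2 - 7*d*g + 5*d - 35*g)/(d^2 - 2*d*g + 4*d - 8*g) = (d^2 - 7*d*g + 5*d - 35*g)/(d^2 - 2*d*g + 4*d - 8*g)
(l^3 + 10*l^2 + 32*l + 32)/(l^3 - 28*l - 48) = (l + 4)/(l - 6)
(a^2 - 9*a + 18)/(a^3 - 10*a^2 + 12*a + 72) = (a - 3)/(a^2 - 4*a - 12)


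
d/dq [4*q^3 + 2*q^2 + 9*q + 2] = 12*q^2 + 4*q + 9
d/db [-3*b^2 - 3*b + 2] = -6*b - 3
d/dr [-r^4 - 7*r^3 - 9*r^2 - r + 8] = -4*r^3 - 21*r^2 - 18*r - 1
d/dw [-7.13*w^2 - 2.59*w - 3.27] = -14.26*w - 2.59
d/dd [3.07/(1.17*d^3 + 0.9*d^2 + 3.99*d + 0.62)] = (-10.7757*d^2 - 5.526*d - 12.2493)/(1.17*d^3 + 0.9*d^2 + 3.99*d + 0.62)^2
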